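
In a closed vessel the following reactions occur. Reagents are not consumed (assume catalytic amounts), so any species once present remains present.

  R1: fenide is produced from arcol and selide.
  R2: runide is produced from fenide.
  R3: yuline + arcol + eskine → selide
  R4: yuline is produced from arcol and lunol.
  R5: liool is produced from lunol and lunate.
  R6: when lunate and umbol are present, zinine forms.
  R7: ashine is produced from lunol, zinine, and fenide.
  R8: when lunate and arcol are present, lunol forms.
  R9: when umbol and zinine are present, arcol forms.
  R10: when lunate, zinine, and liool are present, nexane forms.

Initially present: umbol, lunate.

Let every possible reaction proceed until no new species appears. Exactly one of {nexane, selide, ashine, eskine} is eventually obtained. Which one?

nexane

lunate and umbol present → zinine forms (R6).
umbol and zinine present → arcol forms (R9).
lunate and arcol present → lunol forms (R8).
lunol and lunate present → liool forms (R5).
lunate, zinine, and liool present → nexane forms (R10).
No rule produces eskine, and it is not given. ashine would need lunol, zinine, and fenide (R7), but fenide never forms. selide would need yuline, arcol, and eskine (R3), but eskine never forms.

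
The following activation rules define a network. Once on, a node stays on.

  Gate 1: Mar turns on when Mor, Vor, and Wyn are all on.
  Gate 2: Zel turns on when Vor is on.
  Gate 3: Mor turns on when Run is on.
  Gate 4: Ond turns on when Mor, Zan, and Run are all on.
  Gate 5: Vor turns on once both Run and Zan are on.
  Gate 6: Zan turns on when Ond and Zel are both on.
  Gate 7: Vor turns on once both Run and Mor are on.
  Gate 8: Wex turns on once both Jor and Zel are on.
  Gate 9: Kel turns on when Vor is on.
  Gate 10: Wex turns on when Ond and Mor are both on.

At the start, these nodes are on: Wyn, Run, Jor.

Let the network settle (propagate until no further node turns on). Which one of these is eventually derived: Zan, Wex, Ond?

Wex

Gate 3: Run on → Mor on.
Run and Mor are on, so Vor turns on (Gate 7).
Gate 2: Vor on → Zel on.
Jor and Zel are on, so Wex turns on (Gate 8).
Ond would need Mor, Zan, and Run (Gate 4), but Zan never turns on. Zan would need Ond and Zel (Gate 6), but Ond never turns on.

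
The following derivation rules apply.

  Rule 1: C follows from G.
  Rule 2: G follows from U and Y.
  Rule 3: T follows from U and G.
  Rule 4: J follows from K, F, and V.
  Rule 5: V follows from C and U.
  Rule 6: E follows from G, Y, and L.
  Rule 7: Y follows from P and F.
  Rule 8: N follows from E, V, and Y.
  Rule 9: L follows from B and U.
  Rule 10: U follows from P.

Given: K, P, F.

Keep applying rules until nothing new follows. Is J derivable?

Yes

P and F hold, so Y follows (Rule 7).
From P, Rule 10 gives U.
From U and Y, Rule 2 gives G.
From G, Rule 1 gives C.
From C and U, Rule 5 gives V.
From K, F, and V, Rule 4 gives J.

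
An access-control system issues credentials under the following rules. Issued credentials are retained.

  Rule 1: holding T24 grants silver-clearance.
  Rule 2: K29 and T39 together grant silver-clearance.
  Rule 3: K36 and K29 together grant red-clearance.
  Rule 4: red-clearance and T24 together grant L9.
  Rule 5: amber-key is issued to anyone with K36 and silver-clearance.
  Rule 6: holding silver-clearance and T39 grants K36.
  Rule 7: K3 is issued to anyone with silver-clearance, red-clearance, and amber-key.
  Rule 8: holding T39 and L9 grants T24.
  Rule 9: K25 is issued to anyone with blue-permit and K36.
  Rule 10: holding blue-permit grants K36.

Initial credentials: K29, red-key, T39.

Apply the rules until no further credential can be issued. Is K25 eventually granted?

K25 would need blue-permit and K36 (Rule 9), but blue-permit is never granted.

No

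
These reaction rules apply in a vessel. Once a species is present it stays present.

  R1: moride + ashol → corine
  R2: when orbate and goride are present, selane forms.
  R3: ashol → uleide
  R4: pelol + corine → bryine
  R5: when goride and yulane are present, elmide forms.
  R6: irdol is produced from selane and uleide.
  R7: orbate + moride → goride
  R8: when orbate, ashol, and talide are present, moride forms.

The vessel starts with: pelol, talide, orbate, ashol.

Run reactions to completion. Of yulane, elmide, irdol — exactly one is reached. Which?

irdol

orbate, ashol, and talide present → moride forms (R8).
ashol present → uleide forms (R3).
orbate and moride present → goride forms (R7).
orbate and goride present → selane forms (R2).
selane and uleide present → irdol forms (R6).
elmide would need goride and yulane (R5), but yulane never forms. No rule produces yulane, and it is not given.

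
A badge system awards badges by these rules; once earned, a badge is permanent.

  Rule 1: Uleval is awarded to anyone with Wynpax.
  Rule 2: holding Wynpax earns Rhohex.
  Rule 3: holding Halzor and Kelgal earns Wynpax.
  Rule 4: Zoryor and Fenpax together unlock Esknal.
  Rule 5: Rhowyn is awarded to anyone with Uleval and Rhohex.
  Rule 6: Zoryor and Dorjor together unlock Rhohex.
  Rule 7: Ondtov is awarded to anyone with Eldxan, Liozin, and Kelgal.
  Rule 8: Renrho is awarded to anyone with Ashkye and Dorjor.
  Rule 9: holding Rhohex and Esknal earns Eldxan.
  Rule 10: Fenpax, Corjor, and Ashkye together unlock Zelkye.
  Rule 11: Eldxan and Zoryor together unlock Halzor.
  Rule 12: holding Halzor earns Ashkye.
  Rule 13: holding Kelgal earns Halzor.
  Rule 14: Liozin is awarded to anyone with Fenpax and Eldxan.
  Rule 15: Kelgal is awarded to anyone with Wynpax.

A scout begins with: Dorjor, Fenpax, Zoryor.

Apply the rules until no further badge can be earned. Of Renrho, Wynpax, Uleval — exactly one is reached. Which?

With Zoryor and Dorjor, Rhohex is earned (Rule 6).
With Zoryor and Fenpax, Esknal is earned (Rule 4).
With Rhohex and Esknal, Eldxan is earned (Rule 9).
With Eldxan and Zoryor, Halzor is earned (Rule 11).
With Halzor, Ashkye is earned (Rule 12).
With Ashkye and Dorjor, Renrho is earned (Rule 8).
Wynpax would need Halzor and Kelgal (Rule 3), but Kelgal is never earned. Uleval would need Wynpax (Rule 1), but Wynpax is never earned.

Renrho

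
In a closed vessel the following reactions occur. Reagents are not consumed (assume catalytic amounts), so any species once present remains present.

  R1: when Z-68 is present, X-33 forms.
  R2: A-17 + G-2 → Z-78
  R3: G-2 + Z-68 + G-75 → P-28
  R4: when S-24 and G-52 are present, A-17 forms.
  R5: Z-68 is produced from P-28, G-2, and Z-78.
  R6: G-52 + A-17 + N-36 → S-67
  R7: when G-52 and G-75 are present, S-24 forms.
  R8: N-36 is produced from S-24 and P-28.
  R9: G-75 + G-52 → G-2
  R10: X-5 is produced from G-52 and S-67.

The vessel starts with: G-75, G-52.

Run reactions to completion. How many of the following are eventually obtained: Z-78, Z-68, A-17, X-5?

2

G-75 and G-52 present → G-2 forms (R9).
G-52 and G-75 present → S-24 forms (R7).
S-24 and G-52 present → A-17 forms (R4).
A-17 and G-2 present → Z-78 forms (R2).
Z-78: reached.
Z-68 would need P-28, G-2, and Z-78 (R5), but P-28 never forms.
A-17: reached.
X-5 would need G-52 and S-67 (R10), but S-67 never forms.
Reached: Z-78 and A-17 — 2 of the 4.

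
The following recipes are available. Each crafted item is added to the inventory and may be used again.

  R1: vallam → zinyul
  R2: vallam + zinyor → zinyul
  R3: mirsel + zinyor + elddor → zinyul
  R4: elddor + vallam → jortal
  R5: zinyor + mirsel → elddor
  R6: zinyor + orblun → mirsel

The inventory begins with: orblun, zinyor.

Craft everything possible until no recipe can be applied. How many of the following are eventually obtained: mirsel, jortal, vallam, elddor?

2

zinyor + orblun → mirsel (R6).
zinyor + mirsel → elddor (R5).
mirsel: reached.
jortal would need elddor and vallam (R4), but vallam is never obtained.
No rule produces vallam, and it is not given.
elddor: reached.
Reached: mirsel and elddor — 2 of the 4.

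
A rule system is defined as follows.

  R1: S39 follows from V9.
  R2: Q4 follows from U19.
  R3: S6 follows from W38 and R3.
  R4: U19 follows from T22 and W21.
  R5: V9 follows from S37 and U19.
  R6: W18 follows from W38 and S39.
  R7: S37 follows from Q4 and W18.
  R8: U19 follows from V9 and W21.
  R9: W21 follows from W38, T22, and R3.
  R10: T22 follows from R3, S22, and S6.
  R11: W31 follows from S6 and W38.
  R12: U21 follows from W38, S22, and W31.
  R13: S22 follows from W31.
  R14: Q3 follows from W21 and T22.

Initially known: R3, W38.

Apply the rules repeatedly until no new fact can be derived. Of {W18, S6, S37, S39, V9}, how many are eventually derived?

1

From W38 and R3, R3 gives S6.
W18 would need W38 and S39 (R6), but S39 is never established.
S6: reached.
S37 would need Q4 and W18 (R7), but W18 is never established.
S39 would need V9 (R1), but V9 is never established.
V9 would need S37 and U19 (R5), but S37 is never established.
Reached: S6 — 1 of the 5.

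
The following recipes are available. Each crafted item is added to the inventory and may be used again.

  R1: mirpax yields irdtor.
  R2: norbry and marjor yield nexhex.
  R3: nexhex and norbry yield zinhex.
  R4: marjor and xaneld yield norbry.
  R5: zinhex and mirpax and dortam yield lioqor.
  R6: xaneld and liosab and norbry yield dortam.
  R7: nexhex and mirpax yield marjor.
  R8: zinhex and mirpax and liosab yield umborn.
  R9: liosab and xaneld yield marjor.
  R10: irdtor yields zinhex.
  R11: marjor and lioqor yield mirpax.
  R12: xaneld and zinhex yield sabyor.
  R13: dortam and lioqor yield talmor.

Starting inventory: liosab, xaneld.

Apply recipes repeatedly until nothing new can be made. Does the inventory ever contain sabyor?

Yes

Using R9, liosab and xaneld make marjor.
marjor and xaneld → norbry (R4).
Using R2, norbry and marjor make nexhex.
nexhex and norbry → zinhex (R3).
xaneld and zinhex → sabyor (R12).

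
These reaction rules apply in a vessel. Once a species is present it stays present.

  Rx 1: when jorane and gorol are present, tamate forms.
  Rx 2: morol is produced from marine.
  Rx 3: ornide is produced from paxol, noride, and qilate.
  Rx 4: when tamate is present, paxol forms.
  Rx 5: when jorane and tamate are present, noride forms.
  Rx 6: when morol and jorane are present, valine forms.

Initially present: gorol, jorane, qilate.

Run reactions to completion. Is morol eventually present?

morol would need marine (Rx 2), but marine never forms.

No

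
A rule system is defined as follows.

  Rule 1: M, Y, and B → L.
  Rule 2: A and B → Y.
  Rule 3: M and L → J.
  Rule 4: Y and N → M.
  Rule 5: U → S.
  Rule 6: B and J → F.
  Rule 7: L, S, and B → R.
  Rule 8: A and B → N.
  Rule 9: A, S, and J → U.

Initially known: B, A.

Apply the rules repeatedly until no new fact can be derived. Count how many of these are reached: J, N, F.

3

A and B hold, so N follows (Rule 8).
From A and B, Rule 2 gives Y.
From Y and N, Rule 4 gives M.
M, Y, and B hold, so L follows (Rule 1).
M and L hold, so J follows (Rule 3).
B and J hold, so F follows (Rule 6).
J: reached.
N: reached.
F: reached.
All 3 are reached.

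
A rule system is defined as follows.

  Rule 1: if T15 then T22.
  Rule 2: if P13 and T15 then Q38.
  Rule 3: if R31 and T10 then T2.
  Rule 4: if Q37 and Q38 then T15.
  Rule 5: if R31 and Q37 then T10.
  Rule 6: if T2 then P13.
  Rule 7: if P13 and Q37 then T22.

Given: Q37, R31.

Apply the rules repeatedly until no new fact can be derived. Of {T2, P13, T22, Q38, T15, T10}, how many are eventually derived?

4

From R31 and Q37, Rule 5 gives T10.
From R31 and T10, Rule 3 gives T2.
T2 holds, so P13 follows (Rule 6).
P13 and Q37 hold, so T22 follows (Rule 7).
T2: reached.
P13: reached.
T22: reached.
Q38 would need P13 and T15 (Rule 2), but T15 is never established.
T15 would need Q37 and Q38 (Rule 4), but Q38 is never established.
T10: reached.
Reached: T2, P13, T22, and T10 — 4 of the 6.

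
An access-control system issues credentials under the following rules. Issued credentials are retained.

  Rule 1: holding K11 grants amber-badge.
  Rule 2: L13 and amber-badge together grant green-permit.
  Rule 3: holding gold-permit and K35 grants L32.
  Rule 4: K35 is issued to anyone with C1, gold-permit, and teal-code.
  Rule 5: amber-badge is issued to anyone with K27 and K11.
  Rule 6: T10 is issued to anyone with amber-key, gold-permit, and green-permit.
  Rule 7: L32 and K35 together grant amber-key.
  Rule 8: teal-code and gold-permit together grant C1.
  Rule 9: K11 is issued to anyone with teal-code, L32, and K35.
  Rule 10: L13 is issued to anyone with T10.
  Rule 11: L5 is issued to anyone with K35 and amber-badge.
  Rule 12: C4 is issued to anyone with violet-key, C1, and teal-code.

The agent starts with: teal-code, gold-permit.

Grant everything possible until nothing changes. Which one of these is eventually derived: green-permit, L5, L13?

L5

Holding teal-code and gold-permit grants C1 (Rule 8).
Holding C1, gold-permit, and teal-code grants K35 (Rule 4).
Holding gold-permit and K35 grants L32 (Rule 3).
Holding teal-code, L32, and K35 grants K11 (Rule 9).
Holding K11 grants amber-badge (Rule 1).
Holding K35 and amber-badge grants L5 (Rule 11).
green-permit would need L13 and amber-badge (Rule 2), but L13 is never granted. L13 would need T10 (Rule 10), but T10 is never granted.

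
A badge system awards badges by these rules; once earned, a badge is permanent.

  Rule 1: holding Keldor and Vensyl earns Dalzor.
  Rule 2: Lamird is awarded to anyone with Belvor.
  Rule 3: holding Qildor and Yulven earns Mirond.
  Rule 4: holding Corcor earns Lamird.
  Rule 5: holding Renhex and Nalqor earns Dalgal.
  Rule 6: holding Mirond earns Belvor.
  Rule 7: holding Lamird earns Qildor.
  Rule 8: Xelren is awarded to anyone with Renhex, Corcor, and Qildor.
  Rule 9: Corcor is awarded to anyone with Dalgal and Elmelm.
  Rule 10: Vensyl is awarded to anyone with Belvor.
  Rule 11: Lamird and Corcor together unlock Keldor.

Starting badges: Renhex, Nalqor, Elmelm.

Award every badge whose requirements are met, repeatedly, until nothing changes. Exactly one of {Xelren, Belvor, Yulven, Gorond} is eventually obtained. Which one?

With Renhex and Nalqor, Dalgal is earned (Rule 5).
With Dalgal and Elmelm, Corcor is earned (Rule 9).
With Corcor, Lamird is earned (Rule 4).
With Lamird, Qildor is earned (Rule 7).
With Renhex, Corcor, and Qildor, Xelren is earned (Rule 8).
No rule produces Gorond, and it is not given. No rule produces Yulven, and it is not given. Belvor would need Mirond (Rule 6), but Mirond is never earned.

Xelren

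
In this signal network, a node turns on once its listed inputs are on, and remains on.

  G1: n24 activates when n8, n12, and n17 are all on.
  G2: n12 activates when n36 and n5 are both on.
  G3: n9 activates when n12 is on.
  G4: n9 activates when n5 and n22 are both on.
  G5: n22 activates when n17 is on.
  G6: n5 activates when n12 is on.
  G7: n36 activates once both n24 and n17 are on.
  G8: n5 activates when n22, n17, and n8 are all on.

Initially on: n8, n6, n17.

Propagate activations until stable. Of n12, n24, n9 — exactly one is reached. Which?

G5: n17 on → n22 on.
G8: n22, n17, and n8 on → n5 on.
n5 and n22 are on, so n9 activates (G4).
n12 would need n36 and n5 (G2), but n36 never turns on. n24 would need n8, n12, and n17 (G1), but n12 never turns on.

n9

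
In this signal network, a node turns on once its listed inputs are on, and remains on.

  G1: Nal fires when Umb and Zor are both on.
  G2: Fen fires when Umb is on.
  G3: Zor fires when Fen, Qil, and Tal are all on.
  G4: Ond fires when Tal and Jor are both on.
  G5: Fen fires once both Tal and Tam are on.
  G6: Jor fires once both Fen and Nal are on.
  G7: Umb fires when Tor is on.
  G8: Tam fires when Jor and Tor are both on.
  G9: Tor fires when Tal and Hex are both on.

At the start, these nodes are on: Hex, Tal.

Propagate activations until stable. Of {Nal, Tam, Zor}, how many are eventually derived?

Nal would need Umb and Zor (G1), but Zor never turns on.
Tam would need Jor and Tor (G8), but Jor never turns on.
Zor would need Fen, Qil, and Tal (G3), but Qil never turns on.
None of the 3 are reached.

0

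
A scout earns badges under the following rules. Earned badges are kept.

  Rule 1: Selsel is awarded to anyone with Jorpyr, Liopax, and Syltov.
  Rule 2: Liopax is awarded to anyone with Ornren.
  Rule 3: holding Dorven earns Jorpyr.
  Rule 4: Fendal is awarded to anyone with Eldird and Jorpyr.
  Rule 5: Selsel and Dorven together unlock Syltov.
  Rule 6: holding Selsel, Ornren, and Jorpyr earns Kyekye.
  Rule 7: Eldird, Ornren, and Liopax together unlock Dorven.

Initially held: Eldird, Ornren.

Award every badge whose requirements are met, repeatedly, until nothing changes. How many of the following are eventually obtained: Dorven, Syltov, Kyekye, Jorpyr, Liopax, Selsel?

With Ornren, Liopax is earned (Rule 2).
With Eldird, Ornren, and Liopax, Dorven is earned (Rule 7).
With Dorven, Jorpyr is earned (Rule 3).
Dorven: reached.
Syltov would need Selsel and Dorven (Rule 5), but Selsel is never earned.
Kyekye would need Selsel, Ornren, and Jorpyr (Rule 6), but Selsel is never earned.
Jorpyr: reached.
Liopax: reached.
Selsel would need Jorpyr, Liopax, and Syltov (Rule 1), but Syltov is never earned.
Reached: Dorven, Jorpyr, and Liopax — 3 of the 6.

3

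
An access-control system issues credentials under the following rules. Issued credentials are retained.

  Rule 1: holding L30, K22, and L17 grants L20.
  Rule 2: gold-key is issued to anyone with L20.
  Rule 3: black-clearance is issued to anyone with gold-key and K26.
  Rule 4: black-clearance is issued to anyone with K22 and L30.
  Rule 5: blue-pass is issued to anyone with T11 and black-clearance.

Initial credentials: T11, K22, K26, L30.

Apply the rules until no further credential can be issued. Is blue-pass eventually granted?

Holding K22 and L30 grants black-clearance (Rule 4).
Holding T11 and black-clearance grants blue-pass (Rule 5).

Yes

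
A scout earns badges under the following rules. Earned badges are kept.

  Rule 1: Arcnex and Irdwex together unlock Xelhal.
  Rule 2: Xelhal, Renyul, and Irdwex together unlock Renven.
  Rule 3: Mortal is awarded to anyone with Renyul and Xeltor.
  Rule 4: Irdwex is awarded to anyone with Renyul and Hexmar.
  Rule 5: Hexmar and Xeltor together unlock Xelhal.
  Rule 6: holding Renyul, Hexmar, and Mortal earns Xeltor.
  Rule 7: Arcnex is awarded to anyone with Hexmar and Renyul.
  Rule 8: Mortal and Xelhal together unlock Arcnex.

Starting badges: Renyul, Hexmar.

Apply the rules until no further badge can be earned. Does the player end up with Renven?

With Hexmar and Renyul, Arcnex is earned (Rule 7).
With Renyul and Hexmar, Irdwex is earned (Rule 4).
With Arcnex and Irdwex, Xelhal is earned (Rule 1).
With Xelhal, Renyul, and Irdwex, Renven is earned (Rule 2).

Yes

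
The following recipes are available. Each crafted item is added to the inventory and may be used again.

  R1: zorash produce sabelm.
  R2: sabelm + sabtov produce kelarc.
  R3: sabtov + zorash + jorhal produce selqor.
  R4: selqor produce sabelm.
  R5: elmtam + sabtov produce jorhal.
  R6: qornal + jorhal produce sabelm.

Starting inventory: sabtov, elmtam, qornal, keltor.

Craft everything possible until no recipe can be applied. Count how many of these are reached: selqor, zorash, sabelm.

1

elmtam + sabtov → jorhal (R5).
Using R6, qornal and jorhal make sabelm.
selqor would need sabtov, zorash, and jorhal (R3), but zorash is never obtained.
No rule produces zorash, and it is not given.
sabelm: reached.
Reached: sabelm — 1 of the 3.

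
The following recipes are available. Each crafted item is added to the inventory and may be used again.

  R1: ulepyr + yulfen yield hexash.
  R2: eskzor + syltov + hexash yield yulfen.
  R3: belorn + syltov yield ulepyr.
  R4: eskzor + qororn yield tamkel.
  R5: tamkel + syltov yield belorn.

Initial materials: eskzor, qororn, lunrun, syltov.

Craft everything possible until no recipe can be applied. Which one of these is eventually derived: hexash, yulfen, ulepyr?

eskzor + qororn → tamkel (R4).
tamkel + syltov → belorn (R5).
belorn + syltov → ulepyr (R3).
yulfen would need eskzor, syltov, and hexash (R2), but hexash is never obtained. hexash would need ulepyr and yulfen (R1), but yulfen is never obtained.

ulepyr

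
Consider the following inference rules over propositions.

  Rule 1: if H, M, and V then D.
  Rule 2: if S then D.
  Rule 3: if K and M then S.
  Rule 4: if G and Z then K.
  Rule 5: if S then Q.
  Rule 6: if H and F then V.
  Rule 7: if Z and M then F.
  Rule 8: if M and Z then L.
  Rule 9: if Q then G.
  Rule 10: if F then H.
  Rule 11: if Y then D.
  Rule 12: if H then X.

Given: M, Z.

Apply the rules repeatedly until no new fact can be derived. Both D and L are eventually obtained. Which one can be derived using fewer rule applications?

L

L: From M and Z, Rule 8 gives L. [1 rule application]
D: Z and M hold, so F follows (Rule 7). F holds, so H follows (Rule 10). H and F hold, so V follows (Rule 6). From H, M, and V, Rule 1 gives D. [4 rule applications]
L needs fewer.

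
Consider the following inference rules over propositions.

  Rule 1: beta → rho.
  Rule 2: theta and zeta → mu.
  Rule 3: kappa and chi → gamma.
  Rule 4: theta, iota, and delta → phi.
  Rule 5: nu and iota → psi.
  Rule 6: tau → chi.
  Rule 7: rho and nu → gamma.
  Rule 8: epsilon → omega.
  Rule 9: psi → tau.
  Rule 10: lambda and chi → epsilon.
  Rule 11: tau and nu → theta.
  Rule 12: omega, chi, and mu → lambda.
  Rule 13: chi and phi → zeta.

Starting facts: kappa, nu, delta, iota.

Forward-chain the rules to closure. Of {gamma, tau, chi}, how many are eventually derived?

From nu and iota, Rule 5 gives psi.
From psi, Rule 9 gives tau.
tau holds, so chi follows (Rule 6).
kappa and chi hold, so gamma follows (Rule 3).
gamma: reached.
tau: reached.
chi: reached.
All 3 are reached.

3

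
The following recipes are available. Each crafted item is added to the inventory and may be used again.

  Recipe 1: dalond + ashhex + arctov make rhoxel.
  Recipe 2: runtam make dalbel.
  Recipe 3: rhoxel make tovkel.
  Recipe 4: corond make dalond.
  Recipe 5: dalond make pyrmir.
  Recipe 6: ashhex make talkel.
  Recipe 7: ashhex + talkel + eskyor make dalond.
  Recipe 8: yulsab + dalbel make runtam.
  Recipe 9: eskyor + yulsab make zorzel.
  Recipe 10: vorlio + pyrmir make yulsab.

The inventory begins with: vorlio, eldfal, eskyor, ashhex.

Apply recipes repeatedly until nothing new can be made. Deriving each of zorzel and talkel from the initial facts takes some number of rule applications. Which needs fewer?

talkel

talkel: Using Recipe 6, ashhex makes talkel. [1 rule application]
zorzel: Using Recipe 6, ashhex makes talkel. Using Recipe 7, ashhex, talkel, and eskyor make dalond. dalond → pyrmir (Recipe 5). Using Recipe 10, vorlio and pyrmir make yulsab. Using Recipe 9, eskyor and yulsab make zorzel. [5 rule applications]
talkel needs fewer.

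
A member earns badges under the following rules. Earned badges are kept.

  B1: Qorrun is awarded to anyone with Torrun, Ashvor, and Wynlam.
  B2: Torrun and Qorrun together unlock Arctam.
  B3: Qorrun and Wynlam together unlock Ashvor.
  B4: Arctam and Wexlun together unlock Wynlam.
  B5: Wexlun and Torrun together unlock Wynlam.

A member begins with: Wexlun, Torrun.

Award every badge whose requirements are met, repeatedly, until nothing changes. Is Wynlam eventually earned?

With Wexlun and Torrun, Wynlam is earned (B5).

Yes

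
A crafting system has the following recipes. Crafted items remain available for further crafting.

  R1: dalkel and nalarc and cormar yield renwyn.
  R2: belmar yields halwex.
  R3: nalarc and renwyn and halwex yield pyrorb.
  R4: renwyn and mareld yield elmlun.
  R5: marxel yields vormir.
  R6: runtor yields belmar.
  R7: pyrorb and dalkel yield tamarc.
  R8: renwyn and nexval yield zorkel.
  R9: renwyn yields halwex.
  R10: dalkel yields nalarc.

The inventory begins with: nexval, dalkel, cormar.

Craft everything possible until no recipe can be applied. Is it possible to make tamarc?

Yes

dalkel → nalarc (R10).
Using R1, dalkel, nalarc, and cormar make renwyn.
renwyn → halwex (R9).
Using R3, nalarc, renwyn, and halwex make pyrorb.
Using R7, pyrorb and dalkel make tamarc.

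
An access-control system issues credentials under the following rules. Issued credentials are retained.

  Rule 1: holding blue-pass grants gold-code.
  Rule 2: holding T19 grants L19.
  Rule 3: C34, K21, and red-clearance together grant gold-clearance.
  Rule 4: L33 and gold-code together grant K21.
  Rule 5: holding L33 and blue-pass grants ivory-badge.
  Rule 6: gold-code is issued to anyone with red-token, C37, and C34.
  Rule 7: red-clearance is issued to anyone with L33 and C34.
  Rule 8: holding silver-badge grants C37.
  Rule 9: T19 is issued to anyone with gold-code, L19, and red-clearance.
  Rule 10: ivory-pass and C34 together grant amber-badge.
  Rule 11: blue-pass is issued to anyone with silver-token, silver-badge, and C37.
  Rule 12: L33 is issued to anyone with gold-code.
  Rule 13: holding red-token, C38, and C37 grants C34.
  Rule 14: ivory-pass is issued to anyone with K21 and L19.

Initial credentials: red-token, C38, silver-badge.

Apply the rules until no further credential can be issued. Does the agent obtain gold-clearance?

Holding silver-badge grants C37 (Rule 8).
Holding red-token, C38, and C37 grants C34 (Rule 13).
Holding red-token, C37, and C34 grants gold-code (Rule 6).
Holding gold-code grants L33 (Rule 12).
Holding L33 and C34 grants red-clearance (Rule 7).
Holding L33 and gold-code grants K21 (Rule 4).
Holding C34, K21, and red-clearance grants gold-clearance (Rule 3).

Yes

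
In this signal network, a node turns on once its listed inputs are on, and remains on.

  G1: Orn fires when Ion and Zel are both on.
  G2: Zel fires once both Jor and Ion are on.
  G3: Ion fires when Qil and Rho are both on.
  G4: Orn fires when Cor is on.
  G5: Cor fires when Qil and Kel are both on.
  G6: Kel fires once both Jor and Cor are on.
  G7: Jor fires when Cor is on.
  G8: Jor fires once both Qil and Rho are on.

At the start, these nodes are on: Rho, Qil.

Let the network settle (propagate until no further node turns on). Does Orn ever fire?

Yes

Qil and Rho are on, so Jor fires (G8).
Qil and Rho are on, so Ion fires (G3).
G2: Jor and Ion on → Zel on.
G1: Ion and Zel on → Orn on.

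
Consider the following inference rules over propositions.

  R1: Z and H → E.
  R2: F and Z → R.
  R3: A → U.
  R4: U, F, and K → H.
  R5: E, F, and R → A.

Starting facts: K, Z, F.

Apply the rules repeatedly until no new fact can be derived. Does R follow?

F and Z hold, so R follows (R2).

Yes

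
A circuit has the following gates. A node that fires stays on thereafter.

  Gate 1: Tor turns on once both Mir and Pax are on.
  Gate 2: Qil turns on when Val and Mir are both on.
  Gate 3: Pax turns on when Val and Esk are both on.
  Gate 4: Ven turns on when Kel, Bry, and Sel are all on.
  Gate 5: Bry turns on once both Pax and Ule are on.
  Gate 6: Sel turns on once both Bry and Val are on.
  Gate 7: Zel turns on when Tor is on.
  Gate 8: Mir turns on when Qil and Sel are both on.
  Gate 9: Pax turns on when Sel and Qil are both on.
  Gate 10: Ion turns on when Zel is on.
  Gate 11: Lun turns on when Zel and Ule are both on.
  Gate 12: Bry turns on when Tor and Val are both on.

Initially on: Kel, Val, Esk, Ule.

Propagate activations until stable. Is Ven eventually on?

Gate 3: Val and Esk on → Pax on.
Gate 5: Pax and Ule on → Bry on.
Bry and Val are on, so Sel turns on (Gate 6).
Gate 4: Kel, Bry, and Sel on → Ven on.

Yes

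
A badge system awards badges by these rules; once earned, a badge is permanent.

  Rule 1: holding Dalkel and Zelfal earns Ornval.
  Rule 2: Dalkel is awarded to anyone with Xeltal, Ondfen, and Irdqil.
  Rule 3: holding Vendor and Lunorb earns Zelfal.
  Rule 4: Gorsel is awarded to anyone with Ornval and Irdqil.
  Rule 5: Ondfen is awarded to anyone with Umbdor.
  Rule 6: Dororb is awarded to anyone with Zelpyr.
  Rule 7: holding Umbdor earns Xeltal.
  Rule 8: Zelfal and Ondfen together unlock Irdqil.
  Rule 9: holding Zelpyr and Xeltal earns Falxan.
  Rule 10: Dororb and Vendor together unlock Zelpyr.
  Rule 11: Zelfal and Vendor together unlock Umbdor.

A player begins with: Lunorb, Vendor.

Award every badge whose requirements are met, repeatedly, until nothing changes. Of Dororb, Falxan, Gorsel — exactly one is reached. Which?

Gorsel

With Vendor and Lunorb, Zelfal is earned (Rule 3).
With Zelfal and Vendor, Umbdor is earned (Rule 11).
With Umbdor, Xeltal is earned (Rule 7).
With Umbdor, Ondfen is earned (Rule 5).
With Zelfal and Ondfen, Irdqil is earned (Rule 8).
With Xeltal, Ondfen, and Irdqil, Dalkel is earned (Rule 2).
With Dalkel and Zelfal, Ornval is earned (Rule 1).
With Ornval and Irdqil, Gorsel is earned (Rule 4).
Falxan would need Zelpyr and Xeltal (Rule 9), but Zelpyr is never earned. Dororb would need Zelpyr (Rule 6), but Zelpyr is never earned.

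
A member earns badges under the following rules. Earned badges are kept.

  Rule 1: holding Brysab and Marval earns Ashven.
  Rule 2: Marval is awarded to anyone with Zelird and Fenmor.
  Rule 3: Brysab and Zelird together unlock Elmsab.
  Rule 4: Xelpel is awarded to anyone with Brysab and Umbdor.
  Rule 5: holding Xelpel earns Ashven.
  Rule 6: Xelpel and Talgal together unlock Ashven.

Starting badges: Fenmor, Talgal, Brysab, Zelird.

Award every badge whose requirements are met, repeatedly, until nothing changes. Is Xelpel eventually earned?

Xelpel would need Brysab and Umbdor (Rule 4), but Umbdor is never earned.

No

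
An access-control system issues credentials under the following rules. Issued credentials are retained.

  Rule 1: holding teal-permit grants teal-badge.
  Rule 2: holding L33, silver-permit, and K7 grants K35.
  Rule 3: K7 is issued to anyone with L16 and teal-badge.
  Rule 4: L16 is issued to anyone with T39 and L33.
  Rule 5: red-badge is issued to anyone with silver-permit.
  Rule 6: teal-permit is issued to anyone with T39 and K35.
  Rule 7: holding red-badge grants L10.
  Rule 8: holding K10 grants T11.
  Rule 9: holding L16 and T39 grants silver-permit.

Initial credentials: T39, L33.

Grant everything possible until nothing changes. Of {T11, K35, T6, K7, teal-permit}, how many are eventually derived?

0

T11 would need K10 (Rule 8), but K10 is never granted.
K35 would need L33, silver-permit, and K7 (Rule 2), but K7 is never granted.
No rule produces T6, and it is not given.
K7 would need L16 and teal-badge (Rule 3), but teal-badge is never granted.
teal-permit would need T39 and K35 (Rule 6), but K35 is never granted.
None of the 5 are reached.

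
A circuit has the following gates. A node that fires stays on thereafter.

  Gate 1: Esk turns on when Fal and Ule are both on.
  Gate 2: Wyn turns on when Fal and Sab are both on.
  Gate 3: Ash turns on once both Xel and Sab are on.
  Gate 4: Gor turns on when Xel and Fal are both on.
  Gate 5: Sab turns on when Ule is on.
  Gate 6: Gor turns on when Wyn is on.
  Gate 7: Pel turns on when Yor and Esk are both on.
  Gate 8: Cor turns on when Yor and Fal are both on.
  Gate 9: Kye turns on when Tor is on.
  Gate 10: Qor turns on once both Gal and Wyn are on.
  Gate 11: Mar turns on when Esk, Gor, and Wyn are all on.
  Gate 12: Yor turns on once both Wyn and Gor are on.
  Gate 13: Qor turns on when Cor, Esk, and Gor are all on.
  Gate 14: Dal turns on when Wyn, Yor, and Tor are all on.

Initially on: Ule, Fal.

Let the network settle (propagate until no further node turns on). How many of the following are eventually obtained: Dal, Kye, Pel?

Ule is on, so Sab turns on (Gate 5).
Gate 1: Fal and Ule on → Esk on.
Gate 2: Fal and Sab on → Wyn on.
Gate 6: Wyn on → Gor on.
Wyn and Gor are on, so Yor turns on (Gate 12).
Gate 7: Yor and Esk on → Pel on.
Dal would need Wyn, Yor, and Tor (Gate 14), but Tor never turns on.
Kye would need Tor (Gate 9), but Tor never turns on.
Pel: reached.
Reached: Pel — 1 of the 3.

1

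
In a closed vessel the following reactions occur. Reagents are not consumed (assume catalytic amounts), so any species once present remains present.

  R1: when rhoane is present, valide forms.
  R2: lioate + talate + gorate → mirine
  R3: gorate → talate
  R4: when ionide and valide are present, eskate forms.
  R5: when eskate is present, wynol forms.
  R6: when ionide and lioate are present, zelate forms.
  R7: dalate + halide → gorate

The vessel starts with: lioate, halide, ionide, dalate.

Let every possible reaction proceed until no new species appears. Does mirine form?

Yes

dalate and halide present → gorate forms (R7).
gorate present → talate forms (R3).
lioate, talate, and gorate present → mirine forms (R2).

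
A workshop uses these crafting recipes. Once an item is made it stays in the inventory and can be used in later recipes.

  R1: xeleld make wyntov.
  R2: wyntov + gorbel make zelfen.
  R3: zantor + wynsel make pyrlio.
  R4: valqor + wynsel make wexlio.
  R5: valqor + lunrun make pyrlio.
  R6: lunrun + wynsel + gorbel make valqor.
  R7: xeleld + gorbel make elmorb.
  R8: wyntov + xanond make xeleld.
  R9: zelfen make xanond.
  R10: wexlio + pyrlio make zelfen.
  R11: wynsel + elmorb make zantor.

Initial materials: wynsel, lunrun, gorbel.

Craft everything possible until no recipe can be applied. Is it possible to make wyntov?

No

wyntov would need xeleld (R1), but xeleld is never obtained.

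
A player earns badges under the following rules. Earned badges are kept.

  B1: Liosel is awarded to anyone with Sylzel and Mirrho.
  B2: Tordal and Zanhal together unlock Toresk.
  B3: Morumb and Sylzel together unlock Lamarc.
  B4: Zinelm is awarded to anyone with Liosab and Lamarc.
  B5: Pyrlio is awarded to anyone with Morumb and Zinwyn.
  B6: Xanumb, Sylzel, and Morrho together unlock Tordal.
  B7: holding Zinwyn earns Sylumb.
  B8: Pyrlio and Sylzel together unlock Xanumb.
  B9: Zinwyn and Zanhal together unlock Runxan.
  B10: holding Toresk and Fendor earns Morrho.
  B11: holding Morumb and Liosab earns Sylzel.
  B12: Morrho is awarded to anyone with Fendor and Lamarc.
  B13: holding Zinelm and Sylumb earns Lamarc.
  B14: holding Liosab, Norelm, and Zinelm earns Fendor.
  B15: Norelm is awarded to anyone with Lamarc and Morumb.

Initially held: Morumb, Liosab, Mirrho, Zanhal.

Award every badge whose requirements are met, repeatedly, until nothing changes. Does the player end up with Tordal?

Tordal would need Xanumb, Sylzel, and Morrho (B6), but Xanumb is never earned.

No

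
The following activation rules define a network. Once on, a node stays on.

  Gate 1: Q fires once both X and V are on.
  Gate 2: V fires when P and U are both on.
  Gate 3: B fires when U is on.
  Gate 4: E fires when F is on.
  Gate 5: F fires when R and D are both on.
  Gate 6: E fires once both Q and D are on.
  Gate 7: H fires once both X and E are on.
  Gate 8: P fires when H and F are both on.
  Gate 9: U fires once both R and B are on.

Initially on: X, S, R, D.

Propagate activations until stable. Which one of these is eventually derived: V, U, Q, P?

P

Gate 5: R and D on → F on.
Gate 4: F on → E on.
X and E are on, so H fires (Gate 7).
Gate 8: H and F on → P on.
Q would need X and V (Gate 1), but V never turns on. U would need R and B (Gate 9), but B never turns on. V would need P and U (Gate 2), but U never turns on.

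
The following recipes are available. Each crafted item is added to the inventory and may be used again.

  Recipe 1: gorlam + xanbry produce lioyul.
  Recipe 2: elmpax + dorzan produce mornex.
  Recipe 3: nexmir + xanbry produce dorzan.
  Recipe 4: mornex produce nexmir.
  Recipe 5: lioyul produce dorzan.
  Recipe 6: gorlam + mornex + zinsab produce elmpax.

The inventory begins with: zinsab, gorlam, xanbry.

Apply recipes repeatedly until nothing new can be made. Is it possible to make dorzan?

Yes

Using Recipe 1, gorlam and xanbry make lioyul.
lioyul → dorzan (Recipe 5).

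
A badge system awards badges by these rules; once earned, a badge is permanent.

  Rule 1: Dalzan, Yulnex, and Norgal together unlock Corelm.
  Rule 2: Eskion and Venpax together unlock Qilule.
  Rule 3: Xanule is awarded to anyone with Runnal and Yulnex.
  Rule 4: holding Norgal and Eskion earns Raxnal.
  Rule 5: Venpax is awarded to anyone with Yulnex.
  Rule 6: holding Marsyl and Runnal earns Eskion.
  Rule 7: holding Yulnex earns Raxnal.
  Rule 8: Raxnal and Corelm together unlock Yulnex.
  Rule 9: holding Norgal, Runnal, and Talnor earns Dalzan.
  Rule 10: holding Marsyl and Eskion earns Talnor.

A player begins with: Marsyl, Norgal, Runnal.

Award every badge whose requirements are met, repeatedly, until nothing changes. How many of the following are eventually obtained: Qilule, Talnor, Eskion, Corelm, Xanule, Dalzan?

With Marsyl and Runnal, Eskion is earned (Rule 6).
With Marsyl and Eskion, Talnor is earned (Rule 10).
With Norgal, Runnal, and Talnor, Dalzan is earned (Rule 9).
Qilule would need Eskion and Venpax (Rule 2), but Venpax is never earned.
Talnor: reached.
Eskion: reached.
Corelm would need Dalzan, Yulnex, and Norgal (Rule 1), but Yulnex is never earned.
Xanule would need Runnal and Yulnex (Rule 3), but Yulnex is never earned.
Dalzan: reached.
Reached: Talnor, Eskion, and Dalzan — 3 of the 6.

3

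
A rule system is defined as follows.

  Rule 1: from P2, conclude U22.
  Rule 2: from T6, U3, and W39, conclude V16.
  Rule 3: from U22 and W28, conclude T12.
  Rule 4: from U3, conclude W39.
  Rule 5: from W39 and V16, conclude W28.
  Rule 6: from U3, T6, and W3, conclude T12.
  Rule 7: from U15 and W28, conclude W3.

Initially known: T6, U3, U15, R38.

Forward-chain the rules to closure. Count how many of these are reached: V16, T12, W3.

From U3, Rule 4 gives W39.
From T6, U3, and W39, Rule 2 gives V16.
W39 and V16 hold, so W28 follows (Rule 5).
From U15 and W28, Rule 7 gives W3.
U3, T6, and W3 hold, so T12 follows (Rule 6).
V16: reached.
T12: reached.
W3: reached.
All 3 are reached.

3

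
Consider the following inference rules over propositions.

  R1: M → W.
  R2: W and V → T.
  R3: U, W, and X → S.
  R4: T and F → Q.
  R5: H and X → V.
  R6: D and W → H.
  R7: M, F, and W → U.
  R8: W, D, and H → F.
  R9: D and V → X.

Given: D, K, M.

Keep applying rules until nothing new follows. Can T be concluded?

No

T would need W and V (R2), but V is never established.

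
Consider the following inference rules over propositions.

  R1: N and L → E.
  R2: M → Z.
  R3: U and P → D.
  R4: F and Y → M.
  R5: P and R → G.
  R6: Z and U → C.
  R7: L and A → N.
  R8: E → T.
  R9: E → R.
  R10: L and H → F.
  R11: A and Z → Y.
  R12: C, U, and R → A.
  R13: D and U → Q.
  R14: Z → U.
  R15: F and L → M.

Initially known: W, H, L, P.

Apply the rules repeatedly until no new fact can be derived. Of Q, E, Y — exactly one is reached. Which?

Q

From L and H, R10 gives F.
F and L hold, so M follows (R15).
M holds, so Z follows (R2).
Z holds, so U follows (R14).
From U and P, R3 gives D.
From D and U, R13 gives Q.
Y would need A and Z (R11), but A is never established. E would need N and L (R1), but N is never established.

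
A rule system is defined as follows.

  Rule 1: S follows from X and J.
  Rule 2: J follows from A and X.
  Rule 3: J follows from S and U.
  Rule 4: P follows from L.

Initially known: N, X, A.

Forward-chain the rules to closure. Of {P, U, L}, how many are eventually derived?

0

P would need L (Rule 4), but L is never established.
No rule produces U, and it is not given.
No rule produces L, and it is not given.
None of the 3 are reached.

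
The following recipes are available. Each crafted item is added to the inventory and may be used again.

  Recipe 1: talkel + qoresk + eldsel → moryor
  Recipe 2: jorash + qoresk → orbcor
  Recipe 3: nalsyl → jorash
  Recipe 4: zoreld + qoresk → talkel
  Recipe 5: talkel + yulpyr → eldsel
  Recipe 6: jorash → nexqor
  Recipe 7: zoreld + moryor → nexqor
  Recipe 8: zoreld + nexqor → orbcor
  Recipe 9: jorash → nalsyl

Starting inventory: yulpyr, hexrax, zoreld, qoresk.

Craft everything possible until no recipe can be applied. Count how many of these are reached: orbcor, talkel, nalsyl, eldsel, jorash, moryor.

4

Using Recipe 4, zoreld and qoresk make talkel.
Using Recipe 5, talkel and yulpyr make eldsel.
Using Recipe 1, talkel, qoresk, and eldsel make moryor.
Using Recipe 7, zoreld and moryor make nexqor.
Using Recipe 8, zoreld and nexqor make orbcor.
orbcor: reached.
talkel: reached.
nalsyl would need jorash (Recipe 9), but jorash is never obtained.
eldsel: reached.
jorash would need nalsyl (Recipe 3), but nalsyl is never obtained.
moryor: reached.
Reached: orbcor, talkel, eldsel, and moryor — 4 of the 6.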